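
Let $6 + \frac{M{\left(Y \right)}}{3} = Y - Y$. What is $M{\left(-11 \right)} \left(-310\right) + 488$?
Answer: $6068$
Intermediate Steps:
$M{\left(Y \right)} = -18$ ($M{\left(Y \right)} = -18 + 3 \left(Y - Y\right) = -18 + 3 \cdot 0 = -18 + 0 = -18$)
$M{\left(-11 \right)} \left(-310\right) + 488 = \left(-18\right) \left(-310\right) + 488 = 5580 + 488 = 6068$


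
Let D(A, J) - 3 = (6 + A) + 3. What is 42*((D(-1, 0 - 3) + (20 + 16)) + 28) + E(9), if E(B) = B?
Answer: 3159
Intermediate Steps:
D(A, J) = 12 + A (D(A, J) = 3 + ((6 + A) + 3) = 3 + (9 + A) = 12 + A)
42*((D(-1, 0 - 3) + (20 + 16)) + 28) + E(9) = 42*(((12 - 1) + (20 + 16)) + 28) + 9 = 42*((11 + 36) + 28) + 9 = 42*(47 + 28) + 9 = 42*75 + 9 = 3150 + 9 = 3159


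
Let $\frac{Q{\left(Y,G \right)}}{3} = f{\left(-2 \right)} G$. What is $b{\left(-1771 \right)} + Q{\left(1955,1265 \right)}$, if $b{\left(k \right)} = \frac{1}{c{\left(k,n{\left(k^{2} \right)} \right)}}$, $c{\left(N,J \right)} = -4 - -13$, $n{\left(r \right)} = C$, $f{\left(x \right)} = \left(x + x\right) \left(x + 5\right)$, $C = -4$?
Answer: $- \frac{409859}{9} \approx -45540.0$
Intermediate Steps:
$f{\left(x \right)} = 2 x \left(5 + x\right)$
$n{\left(r \right)} = -4$
$c{\left(N,J \right)} = 9$ ($c{\left(N,J \right)} = -4 + 13 = 9$)
$Q{\left(Y,G \right)} = - 36 G$ ($Q{\left(Y,G \right)} = 3 \cdot 2 \left(-2\right) \left(5 - 2\right) G = 3 \cdot 2 \left(-2\right) 3 G = 3 \left(- 12 G\right) = - 36 G$)
$b{\left(k \right)} = \frac{1}{9}$
$b{\left(-1771 \right)} + Q{\left(1955,1265 \right)} = \frac{1}{9} - 45540 = - \frac{409859}{9}$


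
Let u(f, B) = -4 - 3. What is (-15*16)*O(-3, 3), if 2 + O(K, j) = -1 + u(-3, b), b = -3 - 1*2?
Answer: 2400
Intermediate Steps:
b = -5 (b = -3 - 2 = -5)
u(f, B) = -7
O(K, j) = -10 (O(K, j) = -2 + (-1 - 7) = -2 - 8 = -10)
(-15*16)*O(-3, 3) = -15*16*(-10) = -240*(-10) = 2400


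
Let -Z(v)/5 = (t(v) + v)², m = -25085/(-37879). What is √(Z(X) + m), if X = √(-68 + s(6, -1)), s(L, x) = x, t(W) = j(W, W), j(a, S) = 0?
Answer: 2*√123990656465/37879 ≈ 18.592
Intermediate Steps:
t(W) = 0
X = I*√69 (X = √(-68 - 1) = √(-69) = I*√69 ≈ 8.3066*I)
m = 25085/37879 (m = -25085*(-1/37879) = 25085/37879 ≈ 0.66224)
Z(v) = -5*v² (Z(v) = -5*(0 + v)² = -5*v²)
√(Z(X) + m) = √(-5*(I*√69)² + 25085/37879) = √(-5*(-69) + 25085/37879) = √(345 + 25085/37879) = √(13093340/37879) = 2*√123990656465/37879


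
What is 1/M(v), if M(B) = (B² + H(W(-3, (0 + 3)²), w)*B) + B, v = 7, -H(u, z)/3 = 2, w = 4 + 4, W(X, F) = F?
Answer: 1/14 ≈ 0.071429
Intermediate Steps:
w = 8
H(u, z) = -6 (H(u, z) = -3*2 = -6)
M(B) = B² - 5*B (M(B) = (B² - 6*B) + B = B² - 5*B)
1/M(v) = 1/(7*(-5 + 7)) = 1/(7*2) = 1/14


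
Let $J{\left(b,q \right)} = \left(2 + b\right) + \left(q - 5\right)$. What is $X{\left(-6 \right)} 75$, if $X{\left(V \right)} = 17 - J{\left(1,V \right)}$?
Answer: $1875$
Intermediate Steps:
$J{\left(b,q \right)} = -3 + b + q$ ($J{\left(b,q \right)} = \left(2 + b\right) + \left(q - 5\right) = \left(2 + b\right) + \left(-5 + q\right) = -3 + b + q$)
$X{\left(V \right)} = 19 - V$ ($X{\left(V \right)} = 17 - \left(-3 + 1 + V\right) = 17 - \left(-2 + V\right) = 19 - V$)
$X{\left(-6 \right)} 75 = \left(19 - -6\right) 75 = \left(19 + 6\right) 75 = 25 \cdot 75 = 1875$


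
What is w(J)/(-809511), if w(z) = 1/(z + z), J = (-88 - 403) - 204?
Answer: 1/1125220290 ≈ 8.8871e-10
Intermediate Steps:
J = -695 (J = -491 - 204 = -695)
w(z) = 1/(2*z)
w(J)/(-809511) = ((½)/(-695))/(-809511) = ((½)*(-1/695))*(-1/809511) = -1/1390*(-1/809511) = 1/1125220290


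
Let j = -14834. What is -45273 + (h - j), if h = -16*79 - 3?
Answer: -31706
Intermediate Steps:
h = -1267 (h = -1264 - 3 = -1267)
-45273 + (h - j) = -45273 + (-1267 - 1*(-14834)) = -45273 + (-1267 + 14834) = -45273 + 13567 = -31706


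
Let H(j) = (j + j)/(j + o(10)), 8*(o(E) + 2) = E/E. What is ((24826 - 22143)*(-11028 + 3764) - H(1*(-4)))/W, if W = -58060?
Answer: 228999432/682205 ≈ 335.68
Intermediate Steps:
o(E) = -15/8 (o(E) = -2 + (E/E)/8 = -2 + (⅛)*1 = -2 + ⅛ = -15/8)
H(j) = 2*j/(-15/8 + j) (H(j) = (j + j)/(j - 15/8) = (2*j)/(-15/8 + j) = 2*j/(-15/8 + j))
((24826 - 22143)*(-11028 + 3764) - H(1*(-4)))/W = ((24826 - 22143)*(-11028 + 3764) - 16*1*(-4)/(-15 + 8*(1*(-4))))/(-58060) = (2683*(-7264) - 16*(-4)/(-15 + 8*(-4)))*(-1/58060) = (-19489312 - 16*(-4)/(-15 - 32))*(-1/58060) = (-19489312 - 16*(-4)/(-47))*(-1/58060) = (-19489312 - 16*(-4)*(-1)/47)*(-1/58060) = (-19489312 - 1*64/47)*(-1/58060) = (-19489312 - 64/47)*(-1/58060) = -915997728/47*(-1/58060) = 228999432/682205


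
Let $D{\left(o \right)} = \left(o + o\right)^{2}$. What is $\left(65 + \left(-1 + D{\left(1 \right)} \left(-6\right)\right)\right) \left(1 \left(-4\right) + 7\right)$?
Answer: $120$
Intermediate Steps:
$D{\left(o \right)} = 4 o^{2}$ ($D{\left(o \right)} = \left(2 o\right)^{2} = 4 o^{2}$)
$\left(65 + \left(-1 + D{\left(1 \right)} \left(-6\right)\right)\right) \left(1 \left(-4\right) + 7\right) = \left(65 + \left(-1 + 4 \cdot 1^{2} \left(-6\right)\right)\right) \left(1 \left(-4\right) + 7\right) = \left(65 + \left(-1 + 4 \cdot 1 \left(-6\right)\right)\right) \left(-4 + 7\right) = \left(65 + \left(-1 + 4 \left(-6\right)\right)\right) 3 = \left(65 - 25\right) 3 = 40 \cdot 3 = 120$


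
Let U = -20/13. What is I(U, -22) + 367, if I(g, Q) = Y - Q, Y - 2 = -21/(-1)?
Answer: 412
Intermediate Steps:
U = -20/13 (U = -20*1/13 = -20/13 ≈ -1.5385)
Y = 23 (Y = 2 - 21/(-1) = 2 - 21*(-1) = 2 + 21 = 23)
I(g, Q) = 23 - Q
I(U, -22) + 367 = (23 - 1*(-22)) + 367 = (23 + 22) + 367 = 45 + 367 = 412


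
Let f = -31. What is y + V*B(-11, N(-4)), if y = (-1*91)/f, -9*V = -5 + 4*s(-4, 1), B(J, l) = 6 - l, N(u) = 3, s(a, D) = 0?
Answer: 428/93 ≈ 4.6021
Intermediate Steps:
V = 5/9 (V = -(-5 + 4*0)/9 = -(-5 + 0)/9 = -1/9*(-5) = 5/9 ≈ 0.55556)
y = 91/31 (y = -1*91/(-31) = -91*(-1/31) = 91/31 ≈ 2.9355)
y + V*B(-11, N(-4)) = 91/31 + 5*(6 - 1*3)/9 = 91/31 + 5*(6 - 3)/9 = 91/31 + (5/9)*3 = 91/31 + 5/3 = 428/93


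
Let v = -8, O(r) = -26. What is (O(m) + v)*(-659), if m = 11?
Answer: 22406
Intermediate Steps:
(O(m) + v)*(-659) = (-26 - 8)*(-659) = -34*(-659) = 22406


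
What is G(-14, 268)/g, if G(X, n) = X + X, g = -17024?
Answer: 1/608 ≈ 0.0016447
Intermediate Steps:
G(X, n) = 2*X
G(-14, 268)/g = (2*(-14))/(-17024) = -28*(-1/17024) = 1/608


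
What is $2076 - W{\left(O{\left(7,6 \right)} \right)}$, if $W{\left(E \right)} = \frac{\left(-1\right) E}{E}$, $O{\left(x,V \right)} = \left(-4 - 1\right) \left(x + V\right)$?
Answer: $2077$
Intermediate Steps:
$O{\left(x,V \right)} = - 5 V - 5 x$ ($O{\left(x,V \right)} = - 5 \left(V + x\right) = - 5 V - 5 x$)
$W{\left(E \right)} = -1$
$2076 - W{\left(O{\left(7,6 \right)} \right)} = 2076 - -1 = 2076 + 1 = 2077$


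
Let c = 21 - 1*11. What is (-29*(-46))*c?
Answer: 13340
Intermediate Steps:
c = 10 (c = 21 - 11 = 10)
(-29*(-46))*c = -29*(-46)*10 = 1334*10 = 13340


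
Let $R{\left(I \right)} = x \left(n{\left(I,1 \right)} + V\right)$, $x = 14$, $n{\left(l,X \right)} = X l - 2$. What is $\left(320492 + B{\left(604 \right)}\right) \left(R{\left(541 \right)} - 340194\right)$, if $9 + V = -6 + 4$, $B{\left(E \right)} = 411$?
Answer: $-106797160206$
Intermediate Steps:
$n{\left(l,X \right)} = -2 + X l$
$V = -11$ ($V = -9 + \left(-6 + 4\right) = -9 - 2 = -11$)
$R{\left(I \right)} = -182 + 14 I$ ($R{\left(I \right)} = 14 \left(\left(-2 + 1 I\right) - 11\right) = 14 \left(\left(-2 + I\right) - 11\right) = 14 \left(-13 + I\right) = -182 + 14 I$)
$\left(320492 + B{\left(604 \right)}\right) \left(R{\left(541 \right)} - 340194\right) = \left(320492 + 411\right) \left(\left(-182 + 14 \cdot 541\right) - 340194\right) = 320903 \left(\left(-182 + 7574\right) - 340194\right) = 320903 \left(7392 - 340194\right) = 320903 \left(-332802\right) = -106797160206$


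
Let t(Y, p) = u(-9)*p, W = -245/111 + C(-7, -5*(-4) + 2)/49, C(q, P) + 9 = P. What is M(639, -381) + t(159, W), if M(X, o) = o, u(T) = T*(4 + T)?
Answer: -849183/1813 ≈ -468.39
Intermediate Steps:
C(q, P) = -9 + P
W = -10562/5439 (W = -245/111 + (-9 + (-5*(-4) + 2))/49 = -245*1/111 + (-9 + (20 + 2))*(1/49) = -245/111 + (-9 + 22)*(1/49) = -245/111 + 13*(1/49) = -245/111 + 13/49 = -10562/5439 ≈ -1.9419)
t(Y, p) = 45*p (t(Y, p) = (-9*(4 - 9))*p = (-9*(-5))*p = 45*p)
M(639, -381) + t(159, W) = -381 + 45*(-10562/5439) = -381 - 158430/1813 = -849183/1813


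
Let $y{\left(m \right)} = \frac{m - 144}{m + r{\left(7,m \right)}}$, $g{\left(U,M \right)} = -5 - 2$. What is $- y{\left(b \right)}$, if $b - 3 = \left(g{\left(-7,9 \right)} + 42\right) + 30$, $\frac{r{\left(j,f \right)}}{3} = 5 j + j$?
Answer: $\frac{38}{97} \approx 0.39175$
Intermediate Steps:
$r{\left(j,f \right)} = 18 j$ ($r{\left(j,f \right)} = 3 \left(5 j + j\right) = 3 \cdot 6 j = 18 j$)
$g{\left(U,M \right)} = -7$ ($g{\left(U,M \right)} = -5 - 2 = -7$)
$b = 68$ ($b = 3 + \left(\left(-7 + 42\right) + 30\right) = 3 + \left(35 + 30\right) = 3 + 65 = 68$)
$y{\left(m \right)} = \frac{-144 + m}{126 + m}$ ($y{\left(m \right)} = \frac{m - 144}{m + 18 \cdot 7} = \frac{-144 + m}{m + 126} = \frac{-144 + m}{126 + m}$)
$- y{\left(b \right)} = - \frac{-144 + 68}{126 + 68} = - \frac{-76}{194} = \left(-1\right) \left(- \frac{38}{97}\right) = \frac{38}{97}$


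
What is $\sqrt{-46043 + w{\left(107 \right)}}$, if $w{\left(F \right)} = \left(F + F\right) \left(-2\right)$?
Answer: $i \sqrt{46471} \approx 215.57 i$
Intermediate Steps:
$w{\left(F \right)} = - 4 F$ ($w{\left(F \right)} = 2 F \left(-2\right) = - 4 F$)
$\sqrt{-46043 + w{\left(107 \right)}} = \sqrt{-46043 - 428} = \sqrt{-46471} = i \sqrt{46471}$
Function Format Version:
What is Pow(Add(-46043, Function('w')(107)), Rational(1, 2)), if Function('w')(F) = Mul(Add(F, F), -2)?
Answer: Mul(I, Pow(46471, Rational(1, 2))) ≈ Mul(215.57, I)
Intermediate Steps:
Function('w')(F) = Mul(-4, F) (Function('w')(F) = Mul(Mul(2, F), -2) = Mul(-4, F))
Pow(Add(-46043, Function('w')(107)), Rational(1, 2)) = Pow(Add(-46043, Mul(-4, 107)), Rational(1, 2)) = Pow(Add(-46043, -428), Rational(1, 2)) = Pow(-46471, Rational(1, 2)) = Mul(I, Pow(46471, Rational(1, 2)))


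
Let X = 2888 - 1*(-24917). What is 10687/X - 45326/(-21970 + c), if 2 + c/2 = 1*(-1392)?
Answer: 762439088/344198095 ≈ 2.2151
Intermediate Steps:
c = -2788 (c = -4 + 2*(1*(-1392)) = -4 + 2*(-1392) = -4 - 2784 = -2788)
X = 27805 (X = 2888 + 24917 = 27805)
10687/X - 45326/(-21970 + c) = 10687/27805 - 45326/(-21970 - 2788) = 10687*(1/27805) - 45326/(-24758) = 10687/27805 - 45326*(-1/24758) = 10687/27805 + 22663/12379 = 762439088/344198095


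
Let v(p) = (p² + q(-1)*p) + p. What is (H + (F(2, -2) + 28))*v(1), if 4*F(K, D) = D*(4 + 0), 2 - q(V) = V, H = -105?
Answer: -395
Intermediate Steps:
q(V) = 2 - V
v(p) = p² + 4*p (v(p) = (p² + (2 - 1*(-1))*p) + p = (p² + (2 + 1)*p) + p = (p² + 3*p) + p = p² + 4*p)
F(K, D) = D (F(K, D) = (D*(4 + 0))/4 = (D*4)/4 = (4*D)/4 = D)
(H + (F(2, -2) + 28))*v(1) = (-105 + (-2 + 28))*(1*(4 + 1)) = (-105 + 26)*(1*5) = -79*5 = -395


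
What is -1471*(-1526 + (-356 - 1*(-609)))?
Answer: 1872583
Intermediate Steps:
-1471*(-1526 + (-356 - 1*(-609))) = -1471*(-1526 + (-356 + 609)) = -1471*(-1526 + 253) = -1471*(-1273) = 1872583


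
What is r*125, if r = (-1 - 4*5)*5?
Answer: -13125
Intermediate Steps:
r = -105 (r = (-1 - 20)*5 = -21*5 = -105)
r*125 = -105*125 = -13125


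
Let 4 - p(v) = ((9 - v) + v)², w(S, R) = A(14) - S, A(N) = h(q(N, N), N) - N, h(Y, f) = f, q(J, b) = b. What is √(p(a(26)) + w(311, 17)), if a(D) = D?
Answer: 2*I*√97 ≈ 19.698*I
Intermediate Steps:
A(N) = 0 (A(N) = N - N = 0)
w(S, R) = -S (w(S, R) = 0 - S = -S)
p(v) = -77 (p(v) = 4 - ((9 - v) + v)² = 4 - 1*9² = 4 - 1*81 = 4 - 81 = -77)
√(p(a(26)) + w(311, 17)) = √(-77 - 1*311) = √(-77 - 311) = √(-388) = 2*I*√97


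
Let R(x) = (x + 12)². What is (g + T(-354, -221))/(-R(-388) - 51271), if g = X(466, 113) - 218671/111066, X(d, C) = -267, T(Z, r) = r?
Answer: 54418879/21396531702 ≈ 0.0025433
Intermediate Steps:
R(x) = (12 + x)²
g = -29873293/111066 (g = -267 - 218671/111066 = -29873293/111066 ≈ -268.97)
(g + T(-354, -221))/(-R(-388) - 51271) = (-29873293/111066 - 221)/(-(12 - 388)² - 51271) = -54418879/(111066*(-1*(-376)² - 51271)) = -54418879/(111066*(-1*141376 - 51271)) = -54418879/(111066*(-141376 - 51271)) = -54418879/111066/(-192647) = -54418879/111066*(-1/192647) = 54418879/21396531702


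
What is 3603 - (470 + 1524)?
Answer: 1609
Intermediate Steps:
3603 - (470 + 1524) = 3603 - 1*1994 = 3603 - 1994 = 1609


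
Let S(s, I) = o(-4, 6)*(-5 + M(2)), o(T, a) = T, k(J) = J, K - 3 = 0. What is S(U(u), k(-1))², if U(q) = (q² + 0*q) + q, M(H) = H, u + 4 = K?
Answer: 144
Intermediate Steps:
K = 3 (K = 3 + 0 = 3)
u = -1 (u = -4 + 3 = -1)
U(q) = q + q² (U(q) = (q² + 0) + q = q² + q = q + q²)
S(s, I) = 12 (S(s, I) = -4*(-5 + 2) = -4*(-3) = 12)
S(U(u), k(-1))² = 12² = 144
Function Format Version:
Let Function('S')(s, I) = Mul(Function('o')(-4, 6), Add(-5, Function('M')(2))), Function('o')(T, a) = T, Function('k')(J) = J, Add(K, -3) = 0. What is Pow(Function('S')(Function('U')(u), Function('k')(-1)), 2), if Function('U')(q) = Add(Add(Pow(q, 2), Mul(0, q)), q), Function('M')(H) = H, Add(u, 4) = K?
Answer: 144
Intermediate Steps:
K = 3 (K = Add(3, 0) = 3)
u = -1 (u = Add(-4, 3) = -1)
Function('U')(q) = Add(q, Pow(q, 2)) (Function('U')(q) = Add(Add(Pow(q, 2), 0), q) = Add(Pow(q, 2), q) = Add(q, Pow(q, 2)))
Function('S')(s, I) = 12 (Function('S')(s, I) = Mul(-4, Add(-5, 2)) = Mul(-4, -3) = 12)
Pow(Function('S')(Function('U')(u), Function('k')(-1)), 2) = Pow(12, 2) = 144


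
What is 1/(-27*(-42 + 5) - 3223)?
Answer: -1/2224 ≈ -0.00044964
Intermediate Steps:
1/(-27*(-42 + 5) - 3223) = 1/(-27*(-37) - 3223) = 1/(999 - 3223) = 1/(-2224) = -1/2224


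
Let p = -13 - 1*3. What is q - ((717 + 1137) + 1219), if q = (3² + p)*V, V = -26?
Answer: -2891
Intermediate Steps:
p = -16 (p = -13 - 3 = -16)
q = 182 (q = (3² - 16)*(-26) = (9 - 16)*(-26) = -7*(-26) = 182)
q - ((717 + 1137) + 1219) = 182 - ((717 + 1137) + 1219) = 182 - (1854 + 1219) = 182 - 1*3073 = 182 - 3073 = -2891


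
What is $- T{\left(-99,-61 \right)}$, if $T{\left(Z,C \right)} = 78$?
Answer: $-78$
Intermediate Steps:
$- T{\left(-99,-61 \right)} = \left(-1\right) 78 = -78$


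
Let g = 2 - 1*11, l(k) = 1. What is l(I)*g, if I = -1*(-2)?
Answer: -9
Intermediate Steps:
I = 2
g = -9 (g = 2 - 11 = -9)
l(I)*g = 1*(-9) = -9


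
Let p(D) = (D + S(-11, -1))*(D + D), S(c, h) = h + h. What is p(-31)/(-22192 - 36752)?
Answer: -341/9824 ≈ -0.034711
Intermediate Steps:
S(c, h) = 2*h
p(D) = 2*D*(-2 + D) (p(D) = (D + 2*(-1))*(D + D) = (D - 2)*(2*D) = (-2 + D)*(2*D) = 2*D*(-2 + D))
p(-31)/(-22192 - 36752) = (2*(-31)*(-2 - 31))/(-22192 - 36752) = (2*(-31)*(-33))/(-58944) = 2046*(-1/58944) = -341/9824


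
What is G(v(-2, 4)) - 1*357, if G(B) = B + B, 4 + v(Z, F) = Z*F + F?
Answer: -373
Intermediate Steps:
v(Z, F) = -4 + F + F*Z (v(Z, F) = -4 + (Z*F + F) = -4 + (F*Z + F) = -4 + (F + F*Z) = -4 + F + F*Z)
G(B) = 2*B
G(v(-2, 4)) - 1*357 = 2*(-4 + 4 + 4*(-2)) - 1*357 = 2*(-4 + 4 - 8) - 357 = 2*(-8) - 357 = -16 - 357 = -373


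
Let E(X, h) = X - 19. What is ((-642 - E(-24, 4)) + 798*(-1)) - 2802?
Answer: -4199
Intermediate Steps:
E(X, h) = -19 + X
((-642 - E(-24, 4)) + 798*(-1)) - 2802 = ((-642 - (-19 - 24)) + 798*(-1)) - 2802 = ((-642 - 1*(-43)) - 798) - 2802 = ((-642 + 43) - 798) - 2802 = (-599 - 798) - 2802 = -1397 - 2802 = -4199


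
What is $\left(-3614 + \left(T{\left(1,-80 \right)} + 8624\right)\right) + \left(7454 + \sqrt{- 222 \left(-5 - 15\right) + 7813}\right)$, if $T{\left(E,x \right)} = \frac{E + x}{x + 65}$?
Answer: $\frac{187039}{15} + \sqrt{12253} \approx 12580.0$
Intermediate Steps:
$T{\left(E,x \right)} = \frac{E + x}{65 + x}$
$\left(-3614 + \left(T{\left(1,-80 \right)} + 8624\right)\right) + \left(7454 + \sqrt{- 222 \left(-5 - 15\right) + 7813}\right) = \left(-3614 + \left(\frac{1 - 80}{65 - 80} + 8624\right)\right) + \left(7454 + \sqrt{- 222 \left(-5 - 15\right) + 7813}\right) = \left(-3614 + \left(\frac{1}{-15} \left(-79\right) + 8624\right)\right) + \left(7454 + \sqrt{\left(-222\right) \left(-20\right) + 7813}\right) = \left(-3614 + \left(\left(- \frac{1}{15}\right) \left(-79\right) + 8624\right)\right) + \left(7454 + \sqrt{4440 + 7813}\right) = \left(-3614 + \left(\frac{79}{15} + 8624\right)\right) + \left(7454 + \sqrt{12253}\right) = \left(-3614 + \frac{129439}{15}\right) + \left(7454 + \sqrt{12253}\right) = \frac{75229}{15} + \left(7454 + \sqrt{12253}\right) = \frac{187039}{15} + \sqrt{12253}$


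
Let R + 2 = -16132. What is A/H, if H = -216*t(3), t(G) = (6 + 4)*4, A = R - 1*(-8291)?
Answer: 7843/8640 ≈ 0.90775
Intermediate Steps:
R = -16134 (R = -2 - 16132 = -16134)
A = -7843 (A = -16134 - 1*(-8291) = -16134 + 8291 = -7843)
t(G) = 40 (t(G) = 10*4 = 40)
H = -8640 (H = -216*40 = -8640)
A/H = -7843/(-8640) = -7843*(-1/8640) = 7843/8640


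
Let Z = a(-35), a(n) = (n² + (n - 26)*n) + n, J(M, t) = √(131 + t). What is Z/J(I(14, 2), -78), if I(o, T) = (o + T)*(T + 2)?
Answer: 3325*√53/53 ≈ 456.72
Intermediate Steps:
I(o, T) = (2 + T)*(T + o) (I(o, T) = (T + o)*(2 + T) = (2 + T)*(T + o))
a(n) = n + n² + n*(-26 + n) (a(n) = (n² + (-26 + n)*n) + n = (n² + n*(-26 + n)) + n = n + n² + n*(-26 + n))
Z = 3325 (Z = -35*(-25 + 2*(-35)) = -35*(-25 - 70) = -35*(-95) = 3325)
Z/J(I(14, 2), -78) = 3325/(√(131 - 78)) = 3325/(√53) = 3325*(√53/53) = 3325*√53/53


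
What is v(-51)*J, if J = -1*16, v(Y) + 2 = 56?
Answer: -864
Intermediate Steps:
v(Y) = 54 (v(Y) = -2 + 56 = 54)
J = -16
v(-51)*J = 54*(-16) = -864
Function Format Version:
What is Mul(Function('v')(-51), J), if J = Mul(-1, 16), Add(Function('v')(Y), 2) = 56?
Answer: -864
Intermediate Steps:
Function('v')(Y) = 54 (Function('v')(Y) = Add(-2, 56) = 54)
J = -16
Mul(Function('v')(-51), J) = Mul(54, -16) = -864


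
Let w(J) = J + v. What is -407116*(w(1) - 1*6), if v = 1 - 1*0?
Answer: 1628464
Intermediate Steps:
v = 1 (v = 1 + 0 = 1)
w(J) = 1 + J (w(J) = J + 1 = 1 + J)
-407116*(w(1) - 1*6) = -407116*((1 + 1) - 1*6) = -407116*(2 - 6) = -407116*(-4) = -5987*(-272) = 1628464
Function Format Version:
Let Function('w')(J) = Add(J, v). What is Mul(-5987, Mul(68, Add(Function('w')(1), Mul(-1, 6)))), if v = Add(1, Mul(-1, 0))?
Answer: 1628464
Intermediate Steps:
v = 1 (v = Add(1, 0) = 1)
Function('w')(J) = Add(1, J) (Function('w')(J) = Add(J, 1) = Add(1, J))
Mul(-5987, Mul(68, Add(Function('w')(1), Mul(-1, 6)))) = Mul(-5987, Mul(68, Add(Add(1, 1), Mul(-1, 6)))) = Mul(-5987, Mul(68, Add(2, -6))) = Mul(-5987, Mul(68, -4)) = Mul(-5987, -272) = 1628464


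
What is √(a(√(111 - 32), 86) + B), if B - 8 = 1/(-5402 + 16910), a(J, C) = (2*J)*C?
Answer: √(264871005 + 5694664752*√79)/5754 ≈ 39.202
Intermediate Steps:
a(J, C) = 2*C*J
B = 92065/11508 (B = 8 + 1/(-5402 + 16910) = 8 + 1/11508 = 92065/11508 ≈ 8.0001)
√(a(√(111 - 32), 86) + B) = √(2*86*√(111 - 32) + 92065/11508) = √(2*86*√79 + 92065/11508) = √(172*√79 + 92065/11508) = √(92065/11508 + 172*√79)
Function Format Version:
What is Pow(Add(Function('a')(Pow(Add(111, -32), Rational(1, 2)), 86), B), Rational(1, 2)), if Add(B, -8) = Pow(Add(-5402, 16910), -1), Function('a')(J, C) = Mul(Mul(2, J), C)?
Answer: Mul(Rational(1, 5754), Pow(Add(264871005, Mul(5694664752, Pow(79, Rational(1, 2)))), Rational(1, 2))) ≈ 39.202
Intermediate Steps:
Function('a')(J, C) = Mul(2, C, J)
B = Rational(92065, 11508) (B = Add(8, Pow(Add(-5402, 16910), -1)) = Add(8, Pow(11508, -1)) = Add(8, Rational(1, 11508)) = Rational(92065, 11508) ≈ 8.0001)
Pow(Add(Function('a')(Pow(Add(111, -32), Rational(1, 2)), 86), B), Rational(1, 2)) = Pow(Add(Mul(2, 86, Pow(Add(111, -32), Rational(1, 2))), Rational(92065, 11508)), Rational(1, 2)) = Pow(Add(Mul(2, 86, Pow(79, Rational(1, 2))), Rational(92065, 11508)), Rational(1, 2)) = Pow(Add(Mul(172, Pow(79, Rational(1, 2))), Rational(92065, 11508)), Rational(1, 2)) = Pow(Add(Rational(92065, 11508), Mul(172, Pow(79, Rational(1, 2)))), Rational(1, 2))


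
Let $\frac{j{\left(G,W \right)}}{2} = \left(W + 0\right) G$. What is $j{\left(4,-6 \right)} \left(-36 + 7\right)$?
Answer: $1392$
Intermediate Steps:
$j{\left(G,W \right)} = 2 G W$ ($j{\left(G,W \right)} = 2 \left(W + 0\right) G = 2 W G = 2 G W$)
$j{\left(4,-6 \right)} \left(-36 + 7\right) = 2 \cdot 4 \left(-6\right) \left(-36 + 7\right) = \left(-48\right) \left(-29\right) = 1392$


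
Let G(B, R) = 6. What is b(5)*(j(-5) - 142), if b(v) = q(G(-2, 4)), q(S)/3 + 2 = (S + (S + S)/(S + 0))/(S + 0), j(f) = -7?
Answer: 298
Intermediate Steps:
q(S) = -6 + 3*(2 + S)/S (q(S) = -6 + 3*((S + (S + S)/(S + 0))/(S + 0)) = -6 + 3*((S + (2*S)/S)/S) = -6 + 3*((S + 2)/S) = -6 + 3*((2 + S)/S) = -6 + 3*(2 + S)/S)
b(v) = -2 (b(v) = -3 + 6/6 = -3 + 6*(1/6) = -3 + 1 = -2)
b(5)*(j(-5) - 142) = -2*(-7 - 142) = -2*(-149) = 298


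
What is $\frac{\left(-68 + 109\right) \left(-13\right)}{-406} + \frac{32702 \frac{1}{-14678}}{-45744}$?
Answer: $\frac{89471424317}{68150188848} \approx 1.3129$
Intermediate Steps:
$\frac{\left(-68 + 109\right) \left(-13\right)}{-406} + \frac{32702 \frac{1}{-14678}}{-45744} = 41 \left(-13\right) \left(- \frac{1}{406}\right) + 32702 \left(- \frac{1}{14678}\right) \left(- \frac{1}{45744}\right) = \left(-533\right) \left(- \frac{1}{406}\right) - - \frac{16351}{335715216} = \frac{533}{406} + \frac{16351}{335715216} = \frac{89471424317}{68150188848}$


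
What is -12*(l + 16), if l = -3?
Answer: -156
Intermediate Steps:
-12*(l + 16) = -12*(-3 + 16) = -12*13 = -156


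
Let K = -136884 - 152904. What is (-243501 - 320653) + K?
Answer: -853942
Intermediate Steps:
K = -289788
(-243501 - 320653) + K = (-243501 - 320653) - 289788 = -564154 - 289788 = -853942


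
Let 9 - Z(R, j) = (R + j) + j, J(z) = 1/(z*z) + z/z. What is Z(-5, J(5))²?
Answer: 88804/625 ≈ 142.09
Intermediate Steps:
J(z) = 1 + z⁻² (J(z) = z⁻² + 1 = 1 + z⁻²)
Z(R, j) = 9 - R - 2*j (Z(R, j) = 9 - ((R + j) + j) = 9 - (R + 2*j) = 9 + (-R - 2*j) = 9 - R - 2*j)
Z(-5, J(5))² = (9 - 1*(-5) - 2*(1 + 5⁻²))² = (9 + 5 - 2*(1 + 1/25))² = (9 + 5 - 2*26/25)² = (9 + 5 - 52/25)² = (298/25)² = 88804/625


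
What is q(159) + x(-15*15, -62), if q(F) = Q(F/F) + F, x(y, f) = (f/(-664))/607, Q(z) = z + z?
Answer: 32445395/201524 ≈ 161.00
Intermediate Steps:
Q(z) = 2*z
x(y, f) = -f/403048 (x(y, f) = (f*(-1/664))*(1/607) = -f/664*(1/607) = -f/403048)
q(F) = 2 + F (q(F) = 2*(F/F) + F = 2*1 + F = 2 + F)
q(159) + x(-15*15, -62) = (2 + 159) - 1/403048*(-62) = 161 + 31/201524 = 32445395/201524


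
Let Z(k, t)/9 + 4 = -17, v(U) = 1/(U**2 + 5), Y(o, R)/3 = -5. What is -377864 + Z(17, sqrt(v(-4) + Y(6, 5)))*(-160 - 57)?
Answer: -336851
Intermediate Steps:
Y(o, R) = -15 (Y(o, R) = 3*(-5) = -15)
v(U) = 1/(5 + U**2)
Z(k, t) = -189 (Z(k, t) = -36 + 9*(-17) = -36 - 153 = -189)
-377864 + Z(17, sqrt(v(-4) + Y(6, 5)))*(-160 - 57) = -377864 - 189*(-160 - 57) = -377864 - 189*(-217) = -377864 + 41013 = -336851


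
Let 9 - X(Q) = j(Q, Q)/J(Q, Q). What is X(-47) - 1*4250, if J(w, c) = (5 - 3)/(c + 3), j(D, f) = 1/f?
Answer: -199349/47 ≈ -4241.5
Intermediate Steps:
J(w, c) = 2/(3 + c)
X(Q) = 9 - (3/2 + Q/2)/Q (X(Q) = 9 - 1/(Q*(2/(3 + Q))) = 9 - (3/2 + Q/2)/Q)
X(-47) - 1*4250 = (½)*(-3 + 17*(-47))/(-47) - 1*4250 = (½)*(-1/47)*(-3 - 799) - 4250 = (½)*(-1/47)*(-802) - 4250 = 401/47 - 4250 = -199349/47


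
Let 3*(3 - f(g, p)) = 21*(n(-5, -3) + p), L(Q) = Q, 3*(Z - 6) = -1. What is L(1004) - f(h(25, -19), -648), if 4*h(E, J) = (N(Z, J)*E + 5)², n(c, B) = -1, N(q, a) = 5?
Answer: -3542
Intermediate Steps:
Z = 17/3 (Z = 6 + (⅓)*(-1) = 6 - ⅓ = 17/3 ≈ 5.6667)
h(E, J) = (5 + 5*E)²/4 (h(E, J) = (5*E + 5)²/4 = (5 + 5*E)²/4)
f(g, p) = 10 - 7*p (f(g, p) = 3 - 7*(-1 + p) = 3 - (-21 + 21*p)/3 = 3 + (7 - 7*p) = 10 - 7*p)
L(1004) - f(h(25, -19), -648) = 1004 - (10 - 7*(-648)) = 1004 - (10 + 4536) = 1004 - 1*4546 = 1004 - 4546 = -3542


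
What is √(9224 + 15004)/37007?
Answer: 6*√673/37007 ≈ 0.0042061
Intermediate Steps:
√(9224 + 15004)/37007 = √24228*(1/37007) = (6*√673)*(1/37007) = 6*√673/37007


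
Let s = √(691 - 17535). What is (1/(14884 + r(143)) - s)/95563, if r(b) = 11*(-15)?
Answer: 1/1406591797 - 2*I*√4211/95563 ≈ 7.1094e-10 - 0.0013581*I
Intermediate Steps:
r(b) = -165
s = 2*I*√4211 (s = √(-16844) = 2*I*√4211 ≈ 129.78*I)
(1/(14884 + r(143)) - s)/95563 = (1/(14884 - 165) - 2*I*√4211)/95563 = (1/14719 - 2*I*√4211)*(1/95563) = 1/1406591797 - 2*I*√4211/95563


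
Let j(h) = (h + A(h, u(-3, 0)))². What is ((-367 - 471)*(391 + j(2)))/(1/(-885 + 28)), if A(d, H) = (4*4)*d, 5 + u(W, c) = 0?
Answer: 1111002802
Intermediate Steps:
u(W, c) = -5 (u(W, c) = -5 + 0 = -5)
A(d, H) = 16*d
j(h) = 289*h² (j(h) = (h + 16*h)² = (17*h)² = 289*h²)
((-367 - 471)*(391 + j(2)))/(1/(-885 + 28)) = ((-367 - 471)*(391 + 289*2²))/(1/(-885 + 28)) = (-838*(391 + 289*4))/(1/(-857)) = (-838*(391 + 1156))/(-1/857) = -838*1547*(-857) = -1296386*(-857) = 1111002802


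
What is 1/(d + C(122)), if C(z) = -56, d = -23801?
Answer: -1/23857 ≈ -4.1916e-5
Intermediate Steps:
1/(d + C(122)) = 1/(-23801 - 56) = 1/(-23857) = -1/23857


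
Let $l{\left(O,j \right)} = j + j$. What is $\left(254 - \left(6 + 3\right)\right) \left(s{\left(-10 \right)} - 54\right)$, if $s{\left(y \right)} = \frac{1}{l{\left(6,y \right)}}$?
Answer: $- \frac{52969}{4} \approx -13242.0$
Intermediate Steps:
$l{\left(O,j \right)} = 2 j$
$s{\left(y \right)} = \frac{1}{2 y}$
$\left(254 - \left(6 + 3\right)\right) \left(s{\left(-10 \right)} - 54\right) = \left(254 - \left(6 + 3\right)\right) \left(\frac{1}{2 \left(-10\right)} - 54\right) = \left(254 - 9\right) \left(\frac{1}{2} \left(- \frac{1}{10}\right) - 54\right) = \left(254 - 9\right) \left(- \frac{1}{20} - 54\right) = 245 \left(- \frac{1081}{20}\right) = - \frac{52969}{4}$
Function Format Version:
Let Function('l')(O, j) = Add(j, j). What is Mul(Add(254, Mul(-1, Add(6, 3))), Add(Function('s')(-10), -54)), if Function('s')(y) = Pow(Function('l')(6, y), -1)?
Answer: Rational(-52969, 4) ≈ -13242.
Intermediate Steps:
Function('l')(O, j) = Mul(2, j)
Function('s')(y) = Mul(Rational(1, 2), Pow(y, -1)) (Function('s')(y) = Pow(Mul(2, y), -1) = Mul(Rational(1, 2), Pow(y, -1)))
Mul(Add(254, Mul(-1, Add(6, 3))), Add(Function('s')(-10), -54)) = Mul(Add(254, Mul(-1, Add(6, 3))), Add(Mul(Rational(1, 2), Pow(-10, -1)), -54)) = Mul(Add(254, Mul(-1, 9)), Add(Mul(Rational(1, 2), Rational(-1, 10)), -54)) = Mul(Add(254, -9), Add(Rational(-1, 20), -54)) = Mul(245, Rational(-1081, 20)) = Rational(-52969, 4)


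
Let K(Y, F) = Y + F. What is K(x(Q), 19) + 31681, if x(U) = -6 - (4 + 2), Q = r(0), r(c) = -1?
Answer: 31688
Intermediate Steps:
Q = -1
x(U) = -12 (x(U) = -6 - 1*6 = -6 - 6 = -12)
K(Y, F) = F + Y
K(x(Q), 19) + 31681 = (19 - 12) + 31681 = 7 + 31681 = 31688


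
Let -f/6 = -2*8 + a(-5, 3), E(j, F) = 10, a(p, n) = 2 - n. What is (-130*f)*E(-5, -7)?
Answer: -132600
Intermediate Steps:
f = 102 (f = -6*(-2*8 + (2 - 1*3)) = -6*(-16 + (2 - 3)) = -6*(-16 - 1) = -6*(-17) = 102)
(-130*f)*E(-5, -7) = -130*102*10 = -13260*10 = -132600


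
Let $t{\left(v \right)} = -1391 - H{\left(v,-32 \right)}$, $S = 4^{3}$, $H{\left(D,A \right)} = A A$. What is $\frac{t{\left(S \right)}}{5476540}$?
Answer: $- \frac{483}{1095308} \approx -0.00044097$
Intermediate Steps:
$H{\left(D,A \right)} = A^{2}$
$S = 64$
$t{\left(v \right)} = -2415$ ($t{\left(v \right)} = -1391 - \left(-32\right)^{2} = -1391 - 1024 = -2415$)
$\frac{t{\left(S \right)}}{5476540} = - \frac{2415}{5476540} = \left(-2415\right) \frac{1}{5476540} = - \frac{483}{1095308}$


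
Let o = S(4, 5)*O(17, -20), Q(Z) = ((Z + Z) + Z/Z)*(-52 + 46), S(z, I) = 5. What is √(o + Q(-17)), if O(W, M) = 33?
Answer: 11*√3 ≈ 19.053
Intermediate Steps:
Q(Z) = -6 - 12*Z (Q(Z) = (2*Z + 1)*(-6) = (1 + 2*Z)*(-6) = -6 - 12*Z)
o = 165 (o = 5*33 = 165)
√(o + Q(-17)) = √(165 + (-6 - 12*(-17))) = √(165 + (-6 + 204)) = √(165 + 198) = √363 = 11*√3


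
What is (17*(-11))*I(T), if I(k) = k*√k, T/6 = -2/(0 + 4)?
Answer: 561*I*√3 ≈ 971.68*I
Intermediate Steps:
T = -3 (T = 6*(-2/(0 + 4)) = 6*(-2/4) = 6*(-2*¼) = 6*(-½) = -3)
I(k) = k^(3/2)
(17*(-11))*I(T) = (17*(-11))*(-3)^(3/2) = -(-561)*I*√3 = 561*I*√3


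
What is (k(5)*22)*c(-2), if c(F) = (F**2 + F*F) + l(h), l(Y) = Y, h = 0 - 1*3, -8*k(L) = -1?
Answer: 55/4 ≈ 13.750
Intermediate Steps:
k(L) = 1/8 (k(L) = -1/8*(-1) = 1/8)
h = -3 (h = 0 - 3 = -3)
c(F) = -3 + 2*F**2 (c(F) = (F**2 + F*F) - 3 = (F**2 + F**2) - 3 = 2*F**2 - 3 = -3 + 2*F**2)
(k(5)*22)*c(-2) = ((1/8)*22)*(-3 + 2*(-2)**2) = 11*(-3 + 2*4)/4 = 11*(-3 + 8)/4 = (11/4)*5 = 55/4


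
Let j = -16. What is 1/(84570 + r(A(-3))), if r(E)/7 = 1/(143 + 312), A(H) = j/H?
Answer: 65/5497051 ≈ 1.1825e-5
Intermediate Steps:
A(H) = -16/H
r(E) = 1/65 (r(E) = 7/(143 + 312) = 7/455 = 7*(1/455) = 1/65)
1/(84570 + r(A(-3))) = 1/(84570 + 1/65) = 1/(5497051/65) = 65/5497051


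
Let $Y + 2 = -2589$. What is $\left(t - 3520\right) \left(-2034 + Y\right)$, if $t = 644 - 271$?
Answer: $14554875$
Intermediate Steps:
$Y = -2591$ ($Y = -2 - 2589 = -2591$)
$t = 373$ ($t = 644 - 271 = 373$)
$\left(t - 3520\right) \left(-2034 + Y\right) = \left(373 - 3520\right) \left(-2034 - 2591\right) = \left(-3147\right) \left(-4625\right) = 14554875$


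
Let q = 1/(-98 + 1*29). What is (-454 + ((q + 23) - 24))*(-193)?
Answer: 6059428/69 ≈ 87818.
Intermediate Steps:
q = -1/69 (q = 1/(-98 + 29) = 1/(-69) = -1/69 ≈ -0.014493)
(-454 + ((q + 23) - 24))*(-193) = (-454 + ((-1/69 + 23) - 24))*(-193) = (-454 + (1586/69 - 24))*(-193) = (-454 - 70/69)*(-193) = -31396/69*(-193) = 6059428/69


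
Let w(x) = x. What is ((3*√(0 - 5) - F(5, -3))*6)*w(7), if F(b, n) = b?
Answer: -210 + 126*I*√5 ≈ -210.0 + 281.74*I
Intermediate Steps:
((3*√(0 - 5) - F(5, -3))*6)*w(7) = ((3*√(0 - 5) - 1*5)*6)*7 = ((3*√(-5) - 5)*6)*7 = ((3*(I*√5) - 5)*6)*7 = ((3*I*√5 - 5)*6)*7 = ((-5 + 3*I*√5)*6)*7 = (-30 + 18*I*√5)*7 = -210 + 126*I*√5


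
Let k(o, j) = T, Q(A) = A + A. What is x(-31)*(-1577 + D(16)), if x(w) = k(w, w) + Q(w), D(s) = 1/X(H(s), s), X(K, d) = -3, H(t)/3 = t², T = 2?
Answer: 94640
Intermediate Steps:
Q(A) = 2*A
k(o, j) = 2
H(t) = 3*t²
D(s) = -⅓ (D(s) = 1/(-3) = -⅓)
x(w) = 2 + 2*w
x(-31)*(-1577 + D(16)) = (2 + 2*(-31))*(-1577 - ⅓) = (2 - 62)*(-4732/3) = -60*(-4732/3) = 94640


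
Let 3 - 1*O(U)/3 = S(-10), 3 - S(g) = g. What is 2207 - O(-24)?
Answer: 2237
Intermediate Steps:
S(g) = 3 - g
O(U) = -30 (O(U) = 9 - 3*(3 - 1*(-10)) = 9 - 3*(3 + 10) = 9 - 3*13 = 9 - 39 = -30)
2207 - O(-24) = 2207 - 1*(-30) = 2207 + 30 = 2237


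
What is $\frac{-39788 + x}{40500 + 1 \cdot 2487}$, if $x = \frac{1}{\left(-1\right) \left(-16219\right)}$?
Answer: $- \frac{645321571}{697206153} \approx -0.92558$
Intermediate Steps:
$x = \frac{1}{16219} \approx 6.1656 \cdot 10^{-5}$
$\frac{-39788 + x}{40500 + 1 \cdot 2487} = \frac{-39788 + \frac{1}{16219}}{40500 + 1 \cdot 2487} = - \frac{645321571}{16219 \left(40500 + 2487\right)} = - \frac{645321571}{16219 \cdot 42987} = \left(- \frac{645321571}{16219}\right) \frac{1}{42987} = - \frac{645321571}{697206153}$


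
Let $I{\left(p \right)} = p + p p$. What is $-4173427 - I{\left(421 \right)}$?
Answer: $-4351089$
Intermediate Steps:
$I{\left(p \right)} = p + p^{2}$
$-4173427 - I{\left(421 \right)} = -4173427 - 421 \left(1 + 421\right) = -4173427 - 421 \cdot 422 = -4173427 - 177662 = -4351089$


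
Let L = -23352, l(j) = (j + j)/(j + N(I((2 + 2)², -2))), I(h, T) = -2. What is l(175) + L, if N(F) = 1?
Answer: -2054801/88 ≈ -23350.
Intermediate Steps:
l(j) = 2*j/(1 + j) (l(j) = (j + j)/(j + 1) = (2*j)/(1 + j) = 2*j/(1 + j))
l(175) + L = 2*175/(1 + 175) - 23352 = 2*175/176 - 23352 = 2*175*(1/176) - 23352 = 175/88 - 23352 = -2054801/88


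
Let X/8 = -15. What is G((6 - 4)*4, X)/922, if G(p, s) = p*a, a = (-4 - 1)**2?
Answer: 100/461 ≈ 0.21692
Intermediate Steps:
X = -120 (X = 8*(-15) = -120)
a = 25 (a = (-5)**2 = 25)
G(p, s) = 25*p (G(p, s) = p*25 = 25*p)
G((6 - 4)*4, X)/922 = (25*((6 - 4)*4))/922 = (25*(2*4))*(1/922) = (25*8)*(1/922) = 200*(1/922) = 100/461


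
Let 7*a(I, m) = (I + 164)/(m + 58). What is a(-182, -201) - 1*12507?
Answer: -12519489/1001 ≈ -12507.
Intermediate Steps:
a(I, m) = (164 + I)/(7*(58 + m)) (a(I, m) = ((I + 164)/(m + 58))/7 = ((164 + I)/(58 + m))/7 = (164 + I)/(7*(58 + m)))
a(-182, -201) - 1*12507 = (164 - 182)/(7*(58 - 201)) - 1*12507 = (⅐)*(-18)/(-143) - 12507 = (⅐)*(-1/143)*(-18) - 12507 = 18/1001 - 12507 = -12519489/1001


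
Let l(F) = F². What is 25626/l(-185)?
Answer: 25626/34225 ≈ 0.74875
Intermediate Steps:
25626/l(-185) = 25626/((-185)²) = 25626/34225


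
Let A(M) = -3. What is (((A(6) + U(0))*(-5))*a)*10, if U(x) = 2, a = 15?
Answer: 750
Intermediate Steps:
(((A(6) + U(0))*(-5))*a)*10 = (((-3 + 2)*(-5))*15)*10 = (-1*(-5)*15)*10 = (5*15)*10 = 75*10 = 750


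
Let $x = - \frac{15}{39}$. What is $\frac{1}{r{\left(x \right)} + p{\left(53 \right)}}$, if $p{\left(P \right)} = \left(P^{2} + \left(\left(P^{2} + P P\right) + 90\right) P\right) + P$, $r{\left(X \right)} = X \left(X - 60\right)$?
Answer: $\frac{169}{51614159} \approx 3.2743 \cdot 10^{-6}$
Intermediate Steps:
$x = - \frac{5}{13}$ ($x = \left(-15\right) \frac{1}{39} = - \frac{5}{13} \approx -0.38462$)
$r{\left(X \right)} = X \left(-60 + X\right)$
$p{\left(P \right)} = P + P^{2} + P \left(90 + 2 P^{2}\right)$ ($p{\left(P \right)} = \left(P^{2} + \left(\left(P^{2} + P^{2}\right) + 90\right) P\right) + P = \left(P^{2} + \left(2 P^{2} + 90\right) P\right) + P = \left(P^{2} + \left(90 + 2 P^{2}\right) P\right) + P = \left(P^{2} + P \left(90 + 2 P^{2}\right)\right) + P = P + P^{2} + P \left(90 + 2 P^{2}\right)$)
$\frac{1}{r{\left(x \right)} + p{\left(53 \right)}} = \frac{1}{- \frac{5 \left(-60 - \frac{5}{13}\right)}{13} + 53 \left(91 + 53 + 2 \cdot 53^{2}\right)} = \frac{1}{\left(- \frac{5}{13}\right) \left(- \frac{785}{13}\right) + 53 \left(91 + 53 + 2 \cdot 2809\right)} = \frac{1}{\frac{3925}{169} + 53 \left(91 + 53 + 5618\right)} = \frac{1}{\frac{3925}{169} + 53 \cdot 5762} = \frac{1}{\frac{3925}{169} + 305386} = \frac{1}{\frac{51614159}{169}} = \frac{169}{51614159}$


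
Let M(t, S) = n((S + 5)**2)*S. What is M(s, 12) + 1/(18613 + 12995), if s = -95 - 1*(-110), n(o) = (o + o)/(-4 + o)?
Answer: 73077791/3002760 ≈ 24.337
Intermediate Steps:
n(o) = 2*o/(-4 + o) (n(o) = (2*o)/(-4 + o) = 2*o/(-4 + o))
s = 15 (s = -95 + 110 = 15)
M(t, S) = 2*S*(5 + S)**2/(-4 + (5 + S)**2) (M(t, S) = (2*(S + 5)**2/(-4 + (S + 5)**2))*S = (2*(5 + S)**2/(-4 + (5 + S)**2))*S = 2*S*(5 + S)**2/(-4 + (5 + S)**2))
M(s, 12) + 1/(18613 + 12995) = 2*12*(5 + 12)**2/(-4 + (5 + 12)**2) + 1/(18613 + 12995) = 2*12*17**2/(-4 + 17**2) + 1/31608 = 2*12*289/(-4 + 289) + 1/31608 = 2*12*289/285 + 1/31608 = 2*12*(1/285)*289 + 1/31608 = 2312/95 + 1/31608 = 73077791/3002760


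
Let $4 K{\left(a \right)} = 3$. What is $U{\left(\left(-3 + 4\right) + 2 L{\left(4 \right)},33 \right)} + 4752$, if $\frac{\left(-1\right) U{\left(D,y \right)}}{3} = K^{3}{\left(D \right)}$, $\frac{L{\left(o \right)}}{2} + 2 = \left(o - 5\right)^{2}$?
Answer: $\frac{304047}{64} \approx 4750.7$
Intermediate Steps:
$K{\left(a \right)} = \frac{3}{4}$ ($K{\left(a \right)} = \frac{1}{4} \cdot 3 = \frac{3}{4}$)
$L{\left(o \right)} = -4 + 2 \left(-5 + o\right)^{2}$ ($L{\left(o \right)} = -4 + 2 \left(o - 5\right)^{2} = -4 + 2 \left(-5 + o\right)^{2}$)
$U{\left(D,y \right)} = - \frac{81}{64}$ ($U{\left(D,y \right)} = - 3 \left(\frac{3}{4}\right)^{3} = \left(-3\right) \frac{27}{64} = - \frac{81}{64}$)
$U{\left(\left(-3 + 4\right) + 2 L{\left(4 \right)},33 \right)} + 4752 = - \frac{81}{64} + 4752 = \frac{304047}{64}$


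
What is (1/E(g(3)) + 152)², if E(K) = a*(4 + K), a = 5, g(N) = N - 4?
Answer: 5202961/225 ≈ 23124.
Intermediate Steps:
g(N) = -4 + N
E(K) = 20 + 5*K (E(K) = 5*(4 + K) = 20 + 5*K)
(1/E(g(3)) + 152)² = (1/(20 + 5*(-4 + 3)) + 152)² = (1/(20 + 5*(-1)) + 152)² = (1/(20 - 5) + 152)² = (1/15 + 152)² = (2281/15)² = 5202961/225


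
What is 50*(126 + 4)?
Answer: 6500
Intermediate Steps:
50*(126 + 4) = 50*130 = 6500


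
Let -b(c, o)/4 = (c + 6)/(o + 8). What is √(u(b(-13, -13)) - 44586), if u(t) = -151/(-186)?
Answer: I*√1542469170/186 ≈ 211.15*I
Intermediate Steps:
b(c, o) = -4*(6 + c)/(8 + o) (b(c, o) = -4*(c + 6)/(o + 8) = -4*(6 + c)/(8 + o))
u(t) = 151/186 (u(t) = -151*(-1/186) = 151/186)
√(u(b(-13, -13)) - 44586) = √(151/186 - 44586) = √(-8292845/186) = I*√1542469170/186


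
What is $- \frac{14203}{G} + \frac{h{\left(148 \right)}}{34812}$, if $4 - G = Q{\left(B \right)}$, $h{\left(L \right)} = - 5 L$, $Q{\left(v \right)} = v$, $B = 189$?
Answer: $\frac{123574484}{1610055} \approx 76.752$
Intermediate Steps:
$G = -185$ ($G = 4 - 189 = -185$)
$- \frac{14203}{G} + \frac{h{\left(148 \right)}}{34812} = - \frac{14203}{-185} + \frac{\left(-5\right) 148}{34812} = \left(-14203\right) \left(- \frac{1}{185}\right) - \frac{185}{8703} = \frac{14203}{185} - \frac{185}{8703} = \frac{123574484}{1610055}$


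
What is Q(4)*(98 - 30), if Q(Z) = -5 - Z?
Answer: -612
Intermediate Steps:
Q(4)*(98 - 30) = (-5 - 1*4)*(98 - 30) = (-5 - 4)*68 = -9*68 = -612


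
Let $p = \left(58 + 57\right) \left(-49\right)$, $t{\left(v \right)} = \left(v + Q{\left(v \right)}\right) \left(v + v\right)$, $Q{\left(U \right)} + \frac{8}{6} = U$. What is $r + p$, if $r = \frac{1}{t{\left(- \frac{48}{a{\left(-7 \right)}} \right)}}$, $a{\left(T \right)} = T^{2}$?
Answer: $- \frac{87272479}{15488} \approx -5634.8$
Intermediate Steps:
$Q{\left(U \right)} = - \frac{4}{3} + U$
$t{\left(v \right)} = 2 v \left(- \frac{4}{3} + 2 v\right)$ ($t{\left(v \right)} = \left(v + \left(- \frac{4}{3} + v\right)\right) \left(v + v\right) = \left(- \frac{4}{3} + 2 v\right) 2 v = 2 v \left(- \frac{4}{3} + 2 v\right)$)
$p = -5635$ ($p = 115 \left(-49\right) = -5635$)
$r = \frac{2401}{15488}$ ($r = \frac{1}{\frac{4}{3} \left(- \frac{48}{\left(-7\right)^{2}}\right) \left(-2 + 3 \left(- \frac{48}{\left(-7\right)^{2}}\right)\right)} = \frac{1}{\frac{4}{3} \left(- \frac{48}{49}\right) \left(-2 + 3 \left(- \frac{48}{49}\right)\right)} = \frac{1}{\frac{4}{3} \left(- \frac{48}{49}\right) \left(-2 - \frac{144}{49}\right)} = \frac{1}{\frac{4}{3} \left(- \frac{48}{49}\right) \left(- \frac{242}{49}\right)} = \frac{1}{\frac{15488}{2401}} = \frac{2401}{15488} \approx 0.15502$)
$r + p = \frac{2401}{15488} - 5635 = - \frac{87272479}{15488}$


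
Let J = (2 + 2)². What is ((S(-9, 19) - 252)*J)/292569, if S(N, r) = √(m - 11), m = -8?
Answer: -1344/97523 + 16*I*√19/292569 ≈ -0.013781 + 0.00023838*I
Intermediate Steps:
S(N, r) = I*√19 (S(N, r) = √(-8 - 11) = √(-19) = I*√19)
J = 16 (J = 4² = 16)
((S(-9, 19) - 252)*J)/292569 = ((I*√19 - 252)*16)/292569 = ((-252 + I*√19)*16)*(1/292569) = (-4032 + 16*I*√19)*(1/292569) = -1344/97523 + 16*I*√19/292569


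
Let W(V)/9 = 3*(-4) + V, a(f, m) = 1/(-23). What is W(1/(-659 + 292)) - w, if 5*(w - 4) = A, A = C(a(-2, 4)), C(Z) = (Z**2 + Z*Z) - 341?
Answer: -42541856/970715 ≈ -43.825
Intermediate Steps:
a(f, m) = -1/23
C(Z) = -341 + 2*Z**2 (C(Z) = (Z**2 + Z**2) - 341 = 2*Z**2 - 341 = -341 + 2*Z**2)
A = -180387/529 (A = -341 + 2*(-1/23)**2 = -341 + 2*(1/529) = -341 + 2/529 = -180387/529 ≈ -341.00)
w = -169807/2645 (w = 4 + (1/5)*(-180387/529) = 4 - 180387/2645 = -169807/2645 ≈ -64.199)
W(V) = -108 + 9*V (W(V) = 9*(3*(-4) + V) = 9*(-12 + V) = -108 + 9*V)
W(1/(-659 + 292)) - w = (-108 + 9/(-659 + 292)) - 1*(-169807/2645) = (-108 + 9/(-367)) + 169807/2645 = (-108 + 9*(-1/367)) + 169807/2645 = (-108 - 9/367) + 169807/2645 = -39645/367 + 169807/2645 = -42541856/970715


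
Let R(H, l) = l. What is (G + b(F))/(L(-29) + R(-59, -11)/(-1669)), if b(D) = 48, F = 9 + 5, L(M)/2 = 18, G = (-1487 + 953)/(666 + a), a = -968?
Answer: 2508507/1814869 ≈ 1.3822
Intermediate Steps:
G = 267/151 (G = (-1487 + 953)/(666 - 968) = -534/(-302) = -534*(-1/302) = 267/151 ≈ 1.7682)
L(M) = 36 (L(M) = 2*18 = 36)
F = 14
(G + b(F))/(L(-29) + R(-59, -11)/(-1669)) = (267/151 + 48)/(36 - 11/(-1669)) = 7515/(151*(36 - 11*(-1/1669))) = 7515/(151*(36 + 11/1669)) = 7515/(151*(60095/1669)) = (7515/151)*(1669/60095) = 2508507/1814869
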